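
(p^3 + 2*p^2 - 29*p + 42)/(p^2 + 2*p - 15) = (p^2 + 5*p - 14)/(p + 5)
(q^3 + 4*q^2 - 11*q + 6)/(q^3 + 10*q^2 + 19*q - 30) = (q - 1)/(q + 5)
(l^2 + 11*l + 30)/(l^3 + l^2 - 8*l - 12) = (l^2 + 11*l + 30)/(l^3 + l^2 - 8*l - 12)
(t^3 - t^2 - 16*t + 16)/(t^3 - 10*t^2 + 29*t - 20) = (t + 4)/(t - 5)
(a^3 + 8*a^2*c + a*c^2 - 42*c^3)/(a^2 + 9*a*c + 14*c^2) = (a^2 + a*c - 6*c^2)/(a + 2*c)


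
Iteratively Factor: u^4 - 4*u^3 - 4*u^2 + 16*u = (u + 2)*(u^3 - 6*u^2 + 8*u) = (u - 4)*(u + 2)*(u^2 - 2*u) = (u - 4)*(u - 2)*(u + 2)*(u)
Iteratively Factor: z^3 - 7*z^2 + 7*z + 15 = (z - 3)*(z^2 - 4*z - 5) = (z - 5)*(z - 3)*(z + 1)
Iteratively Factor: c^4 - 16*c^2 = (c)*(c^3 - 16*c) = c*(c + 4)*(c^2 - 4*c) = c^2*(c + 4)*(c - 4)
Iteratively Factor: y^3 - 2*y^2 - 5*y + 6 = (y + 2)*(y^2 - 4*y + 3) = (y - 3)*(y + 2)*(y - 1)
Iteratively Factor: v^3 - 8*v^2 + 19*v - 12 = (v - 4)*(v^2 - 4*v + 3) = (v - 4)*(v - 1)*(v - 3)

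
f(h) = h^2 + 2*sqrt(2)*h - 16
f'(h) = 2*h + 2*sqrt(2)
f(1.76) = -7.92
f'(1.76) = 6.35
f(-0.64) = -17.40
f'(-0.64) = 1.55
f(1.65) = -8.61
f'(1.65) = 6.13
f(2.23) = -4.72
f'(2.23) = 7.29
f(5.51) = 29.94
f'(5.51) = 13.85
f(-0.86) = -17.69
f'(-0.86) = 1.11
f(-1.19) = -17.95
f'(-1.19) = 0.45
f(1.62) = -8.79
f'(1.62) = 6.07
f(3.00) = 1.49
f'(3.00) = 8.83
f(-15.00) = 166.57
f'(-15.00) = -27.17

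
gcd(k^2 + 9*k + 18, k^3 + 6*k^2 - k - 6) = k + 6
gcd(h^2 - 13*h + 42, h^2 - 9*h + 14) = h - 7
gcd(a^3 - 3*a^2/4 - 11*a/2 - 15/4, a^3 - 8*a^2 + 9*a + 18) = a^2 - 2*a - 3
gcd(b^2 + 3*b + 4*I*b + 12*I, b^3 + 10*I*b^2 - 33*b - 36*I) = b + 4*I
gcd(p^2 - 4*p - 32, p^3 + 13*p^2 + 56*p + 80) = p + 4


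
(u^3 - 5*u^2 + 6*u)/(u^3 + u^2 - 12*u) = (u - 2)/(u + 4)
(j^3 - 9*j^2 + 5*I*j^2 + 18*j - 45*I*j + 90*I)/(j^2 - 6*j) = j - 3 + 5*I - 15*I/j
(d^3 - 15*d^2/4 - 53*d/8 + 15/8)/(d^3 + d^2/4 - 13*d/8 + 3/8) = (d - 5)/(d - 1)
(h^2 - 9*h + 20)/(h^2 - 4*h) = (h - 5)/h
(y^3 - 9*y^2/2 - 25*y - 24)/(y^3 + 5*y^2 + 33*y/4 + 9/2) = 2*(y - 8)/(2*y + 3)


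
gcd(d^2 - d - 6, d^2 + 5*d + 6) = d + 2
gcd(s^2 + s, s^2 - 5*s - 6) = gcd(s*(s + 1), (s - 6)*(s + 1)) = s + 1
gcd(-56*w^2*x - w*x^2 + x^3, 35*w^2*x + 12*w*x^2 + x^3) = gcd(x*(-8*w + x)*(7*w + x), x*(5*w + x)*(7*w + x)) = 7*w*x + x^2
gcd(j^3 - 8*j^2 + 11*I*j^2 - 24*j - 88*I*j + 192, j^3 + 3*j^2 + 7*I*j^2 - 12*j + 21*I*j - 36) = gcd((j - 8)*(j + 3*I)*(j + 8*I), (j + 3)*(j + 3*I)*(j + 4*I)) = j + 3*I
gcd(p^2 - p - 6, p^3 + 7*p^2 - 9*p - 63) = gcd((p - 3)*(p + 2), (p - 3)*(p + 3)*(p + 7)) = p - 3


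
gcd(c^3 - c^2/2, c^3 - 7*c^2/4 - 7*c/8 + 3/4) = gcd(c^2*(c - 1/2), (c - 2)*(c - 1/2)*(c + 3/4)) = c - 1/2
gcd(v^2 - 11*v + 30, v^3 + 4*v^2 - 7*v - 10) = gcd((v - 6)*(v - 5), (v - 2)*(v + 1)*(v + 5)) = 1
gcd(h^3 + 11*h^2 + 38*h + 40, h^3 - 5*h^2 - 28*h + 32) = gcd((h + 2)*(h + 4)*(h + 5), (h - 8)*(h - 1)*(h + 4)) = h + 4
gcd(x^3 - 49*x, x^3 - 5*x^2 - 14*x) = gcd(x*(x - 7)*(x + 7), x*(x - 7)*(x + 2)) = x^2 - 7*x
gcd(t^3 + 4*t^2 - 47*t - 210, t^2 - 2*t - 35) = t^2 - 2*t - 35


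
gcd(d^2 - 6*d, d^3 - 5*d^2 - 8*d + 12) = d - 6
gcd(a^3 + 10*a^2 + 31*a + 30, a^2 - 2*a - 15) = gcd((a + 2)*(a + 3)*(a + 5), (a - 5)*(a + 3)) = a + 3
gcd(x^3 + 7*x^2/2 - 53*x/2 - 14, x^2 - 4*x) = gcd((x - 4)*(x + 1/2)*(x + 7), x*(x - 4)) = x - 4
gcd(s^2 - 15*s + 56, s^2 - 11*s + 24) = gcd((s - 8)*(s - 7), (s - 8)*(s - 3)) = s - 8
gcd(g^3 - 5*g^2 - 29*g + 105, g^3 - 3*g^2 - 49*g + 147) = g^2 - 10*g + 21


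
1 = 1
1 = 1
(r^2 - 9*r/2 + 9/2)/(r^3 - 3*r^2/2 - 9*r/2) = (2*r - 3)/(r*(2*r + 3))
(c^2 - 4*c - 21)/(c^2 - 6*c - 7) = (c + 3)/(c + 1)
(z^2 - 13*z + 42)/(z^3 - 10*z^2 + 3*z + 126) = 1/(z + 3)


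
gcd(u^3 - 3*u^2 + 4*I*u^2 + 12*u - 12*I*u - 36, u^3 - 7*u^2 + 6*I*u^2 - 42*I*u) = u + 6*I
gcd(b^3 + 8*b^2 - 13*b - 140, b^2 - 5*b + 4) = b - 4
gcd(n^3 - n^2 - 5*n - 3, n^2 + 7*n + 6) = n + 1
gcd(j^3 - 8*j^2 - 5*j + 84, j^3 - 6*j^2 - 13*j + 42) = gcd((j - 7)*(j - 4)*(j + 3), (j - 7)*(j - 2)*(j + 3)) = j^2 - 4*j - 21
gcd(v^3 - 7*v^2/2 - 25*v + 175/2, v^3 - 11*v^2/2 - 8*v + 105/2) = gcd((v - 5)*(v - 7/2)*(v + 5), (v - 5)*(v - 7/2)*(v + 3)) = v^2 - 17*v/2 + 35/2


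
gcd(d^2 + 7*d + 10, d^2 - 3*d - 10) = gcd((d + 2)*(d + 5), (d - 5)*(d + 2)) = d + 2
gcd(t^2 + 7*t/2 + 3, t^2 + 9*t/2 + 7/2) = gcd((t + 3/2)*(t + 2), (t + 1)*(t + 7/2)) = 1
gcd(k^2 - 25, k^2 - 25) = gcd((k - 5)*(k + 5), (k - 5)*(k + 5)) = k^2 - 25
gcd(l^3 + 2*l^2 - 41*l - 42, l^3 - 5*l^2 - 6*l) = l^2 - 5*l - 6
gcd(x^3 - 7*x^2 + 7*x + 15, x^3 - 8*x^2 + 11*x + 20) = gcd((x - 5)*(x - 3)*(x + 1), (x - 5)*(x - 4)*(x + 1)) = x^2 - 4*x - 5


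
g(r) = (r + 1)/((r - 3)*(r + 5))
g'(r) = -(r + 1)/((r - 3)*(r + 5)^2) + 1/((r - 3)*(r + 5)) - (r + 1)/((r - 3)^2*(r + 5)) = (-r^2 - 2*r - 17)/(r^4 + 4*r^3 - 26*r^2 - 60*r + 225)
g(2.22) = -0.57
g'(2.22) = -0.83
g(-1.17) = 0.01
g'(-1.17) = -0.06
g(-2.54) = 0.11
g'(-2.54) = -0.10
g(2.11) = -0.49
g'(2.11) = -0.64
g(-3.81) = 0.35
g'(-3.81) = -0.36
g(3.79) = 0.69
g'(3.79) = -0.81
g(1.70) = -0.31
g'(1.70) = -0.31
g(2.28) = -0.63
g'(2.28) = -0.97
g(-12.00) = -0.10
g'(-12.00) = -0.01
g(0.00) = -0.07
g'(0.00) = -0.08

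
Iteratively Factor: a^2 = (a)*(a)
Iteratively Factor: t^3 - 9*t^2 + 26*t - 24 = (t - 2)*(t^2 - 7*t + 12) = (t - 4)*(t - 2)*(t - 3)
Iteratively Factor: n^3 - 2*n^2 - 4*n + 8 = (n - 2)*(n^2 - 4) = (n - 2)*(n + 2)*(n - 2)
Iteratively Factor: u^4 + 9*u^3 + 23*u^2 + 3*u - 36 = (u + 3)*(u^3 + 6*u^2 + 5*u - 12) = (u + 3)^2*(u^2 + 3*u - 4) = (u + 3)^2*(u + 4)*(u - 1)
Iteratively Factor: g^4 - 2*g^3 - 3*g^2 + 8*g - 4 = (g - 2)*(g^3 - 3*g + 2) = (g - 2)*(g - 1)*(g^2 + g - 2) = (g - 2)*(g - 1)*(g + 2)*(g - 1)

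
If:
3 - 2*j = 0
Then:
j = 3/2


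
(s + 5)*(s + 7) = s^2 + 12*s + 35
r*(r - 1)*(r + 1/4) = r^3 - 3*r^2/4 - r/4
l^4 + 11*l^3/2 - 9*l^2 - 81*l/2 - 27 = (l - 3)*(l + 1)*(l + 3/2)*(l + 6)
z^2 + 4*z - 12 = (z - 2)*(z + 6)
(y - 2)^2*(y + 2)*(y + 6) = y^4 + 4*y^3 - 16*y^2 - 16*y + 48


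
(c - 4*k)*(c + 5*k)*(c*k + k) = c^3*k + c^2*k^2 + c^2*k - 20*c*k^3 + c*k^2 - 20*k^3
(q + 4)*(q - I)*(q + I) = q^3 + 4*q^2 + q + 4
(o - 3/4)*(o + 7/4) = o^2 + o - 21/16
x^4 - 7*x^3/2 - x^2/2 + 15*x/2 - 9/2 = (x - 3)*(x - 1)^2*(x + 3/2)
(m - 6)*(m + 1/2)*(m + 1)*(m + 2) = m^4 - 5*m^3/2 - 35*m^2/2 - 20*m - 6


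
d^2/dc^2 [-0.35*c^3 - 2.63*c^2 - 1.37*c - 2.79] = -2.1*c - 5.26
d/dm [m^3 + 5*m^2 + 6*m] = 3*m^2 + 10*m + 6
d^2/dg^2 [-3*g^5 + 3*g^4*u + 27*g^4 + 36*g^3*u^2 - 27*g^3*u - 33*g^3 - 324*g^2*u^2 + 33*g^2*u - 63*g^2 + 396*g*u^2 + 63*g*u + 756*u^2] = -60*g^3 + 36*g^2*u + 324*g^2 + 216*g*u^2 - 162*g*u - 198*g - 648*u^2 + 66*u - 126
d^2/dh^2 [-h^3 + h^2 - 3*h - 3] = 2 - 6*h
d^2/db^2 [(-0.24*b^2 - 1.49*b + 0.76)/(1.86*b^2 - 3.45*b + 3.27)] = (8.88178419700125e-16*b^4 - 13.389768*b^3 + 24.534144*b^2 + 25.113348*b - 29.904606)/(6.434856*b^6 - 35.80686*b^5 + 100.354626*b^4 - 166.965165*b^3 + 176.429907*b^2 - 110.671515*b + 34.965783)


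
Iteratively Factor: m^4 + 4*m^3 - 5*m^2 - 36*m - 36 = (m + 2)*(m^3 + 2*m^2 - 9*m - 18) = (m - 3)*(m + 2)*(m^2 + 5*m + 6) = (m - 3)*(m + 2)*(m + 3)*(m + 2)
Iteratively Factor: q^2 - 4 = (q - 2)*(q + 2)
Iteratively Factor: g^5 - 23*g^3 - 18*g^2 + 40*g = (g - 1)*(g^4 + g^3 - 22*g^2 - 40*g) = (g - 5)*(g - 1)*(g^3 + 6*g^2 + 8*g) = (g - 5)*(g - 1)*(g + 4)*(g^2 + 2*g) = (g - 5)*(g - 1)*(g + 2)*(g + 4)*(g)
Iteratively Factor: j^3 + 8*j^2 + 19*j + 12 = (j + 3)*(j^2 + 5*j + 4) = (j + 1)*(j + 3)*(j + 4)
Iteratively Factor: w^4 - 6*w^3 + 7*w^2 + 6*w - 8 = (w - 2)*(w^3 - 4*w^2 - w + 4) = (w - 2)*(w - 1)*(w^2 - 3*w - 4) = (w - 4)*(w - 2)*(w - 1)*(w + 1)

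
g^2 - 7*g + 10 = (g - 5)*(g - 2)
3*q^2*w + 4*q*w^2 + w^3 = w*(q + w)*(3*q + w)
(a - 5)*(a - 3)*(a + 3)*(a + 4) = a^4 - a^3 - 29*a^2 + 9*a + 180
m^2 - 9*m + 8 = (m - 8)*(m - 1)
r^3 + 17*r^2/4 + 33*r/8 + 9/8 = (r + 1/2)*(r + 3/4)*(r + 3)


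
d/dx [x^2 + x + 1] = 2*x + 1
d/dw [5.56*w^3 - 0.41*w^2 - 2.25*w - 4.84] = 16.68*w^2 - 0.82*w - 2.25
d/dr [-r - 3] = -1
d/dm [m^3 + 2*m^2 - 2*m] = 3*m^2 + 4*m - 2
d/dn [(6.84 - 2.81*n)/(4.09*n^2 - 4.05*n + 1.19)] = (11.4929*n^2 - 55.9512*n + 24.3581)/(16.7281*n^4 - 33.129*n^3 + 26.1367*n^2 - 9.639*n + 1.4161)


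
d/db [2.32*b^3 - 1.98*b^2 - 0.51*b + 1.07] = 6.96*b^2 - 3.96*b - 0.51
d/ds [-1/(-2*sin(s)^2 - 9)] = -2*sin(2*s)/(cos(2*s) - 10)^2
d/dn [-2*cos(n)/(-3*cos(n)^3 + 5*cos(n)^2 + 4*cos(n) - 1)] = 32*(6*cos(n)^3 - 5*cos(n)^2 - 1)*sin(n)/(7*cos(n) + 10*cos(2*n) - 3*cos(3*n) + 6)^2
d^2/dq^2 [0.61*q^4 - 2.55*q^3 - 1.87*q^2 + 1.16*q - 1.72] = 7.32*q^2 - 15.3*q - 3.74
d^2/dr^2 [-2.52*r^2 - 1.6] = -5.04000000000000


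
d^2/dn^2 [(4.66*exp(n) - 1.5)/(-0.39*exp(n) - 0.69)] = (1.482156*exp(n) - 2.622276)*exp(n)/(0.059319*exp(3*n) + 0.314847*exp(2*n) + 0.557037*exp(n) + 0.328509)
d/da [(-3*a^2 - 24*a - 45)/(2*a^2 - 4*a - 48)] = 3*(5*a^2 + 39*a + 81)/(a^4 - 4*a^3 - 44*a^2 + 96*a + 576)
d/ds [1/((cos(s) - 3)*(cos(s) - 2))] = (2*cos(s) - 5)*sin(s)/((cos(s) - 3)^2*(cos(s) - 2)^2)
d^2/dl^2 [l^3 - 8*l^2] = 6*l - 16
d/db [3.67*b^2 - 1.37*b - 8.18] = 7.34*b - 1.37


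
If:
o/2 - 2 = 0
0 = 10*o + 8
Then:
No Solution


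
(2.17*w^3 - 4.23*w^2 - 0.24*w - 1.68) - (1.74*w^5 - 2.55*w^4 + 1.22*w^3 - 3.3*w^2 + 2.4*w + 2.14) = -1.74*w^5 + 2.55*w^4 + 0.95*w^3 - 0.930000000000001*w^2 - 2.64*w - 3.82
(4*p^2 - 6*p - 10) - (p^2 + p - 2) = 3*p^2 - 7*p - 8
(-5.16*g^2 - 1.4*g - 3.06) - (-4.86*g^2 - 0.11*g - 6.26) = -0.3*g^2 - 1.29*g + 3.2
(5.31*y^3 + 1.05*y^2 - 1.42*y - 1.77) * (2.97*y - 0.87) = 15.7707*y^4 - 1.5012*y^3 - 5.1309*y^2 - 4.0215*y + 1.5399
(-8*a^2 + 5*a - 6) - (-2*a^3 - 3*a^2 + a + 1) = 2*a^3 - 5*a^2 + 4*a - 7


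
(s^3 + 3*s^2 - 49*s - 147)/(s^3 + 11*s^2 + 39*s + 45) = (s^2 - 49)/(s^2 + 8*s + 15)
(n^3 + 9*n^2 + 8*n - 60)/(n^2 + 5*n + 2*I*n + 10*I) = (n^2 + 4*n - 12)/(n + 2*I)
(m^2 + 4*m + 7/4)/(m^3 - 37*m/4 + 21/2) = (2*m + 1)/(2*m^2 - 7*m + 6)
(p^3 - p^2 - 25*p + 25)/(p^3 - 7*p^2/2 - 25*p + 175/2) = 2*(p - 1)/(2*p - 7)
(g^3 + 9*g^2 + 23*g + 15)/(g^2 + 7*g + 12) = (g^2 + 6*g + 5)/(g + 4)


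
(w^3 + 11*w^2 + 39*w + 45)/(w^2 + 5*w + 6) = (w^2 + 8*w + 15)/(w + 2)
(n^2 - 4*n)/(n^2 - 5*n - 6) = n*(4 - n)/(-n^2 + 5*n + 6)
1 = 1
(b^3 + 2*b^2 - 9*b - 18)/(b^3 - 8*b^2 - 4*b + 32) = (b^2 - 9)/(b^2 - 10*b + 16)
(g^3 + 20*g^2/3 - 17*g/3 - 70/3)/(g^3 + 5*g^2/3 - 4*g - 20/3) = (g + 7)/(g + 2)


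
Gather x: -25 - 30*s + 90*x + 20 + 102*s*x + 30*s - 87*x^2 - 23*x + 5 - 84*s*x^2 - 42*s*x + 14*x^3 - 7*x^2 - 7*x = 14*x^3 + x^2*(-84*s - 94) + x*(60*s + 60)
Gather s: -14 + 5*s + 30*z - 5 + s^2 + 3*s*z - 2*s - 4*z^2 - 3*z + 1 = s^2 + s*(3*z + 3) - 4*z^2 + 27*z - 18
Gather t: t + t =2*t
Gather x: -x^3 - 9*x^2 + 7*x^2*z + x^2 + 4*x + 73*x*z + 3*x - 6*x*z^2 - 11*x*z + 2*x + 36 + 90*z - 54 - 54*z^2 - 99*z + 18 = -x^3 + x^2*(7*z - 8) + x*(-6*z^2 + 62*z + 9) - 54*z^2 - 9*z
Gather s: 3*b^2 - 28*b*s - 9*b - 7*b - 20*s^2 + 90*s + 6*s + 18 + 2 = 3*b^2 - 16*b - 20*s^2 + s*(96 - 28*b) + 20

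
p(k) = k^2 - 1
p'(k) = 2*k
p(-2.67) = 6.13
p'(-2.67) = -5.34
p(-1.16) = 0.35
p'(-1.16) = -2.32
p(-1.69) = 1.86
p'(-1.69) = -3.38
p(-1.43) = 1.04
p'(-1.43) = -2.86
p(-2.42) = 4.86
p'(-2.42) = -4.84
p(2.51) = 5.30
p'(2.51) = 5.02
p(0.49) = -0.76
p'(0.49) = 0.98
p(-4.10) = 15.81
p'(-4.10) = -8.20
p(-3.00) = 8.00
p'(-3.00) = -6.00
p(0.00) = -1.00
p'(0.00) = 0.00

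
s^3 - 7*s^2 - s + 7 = (s - 7)*(s - 1)*(s + 1)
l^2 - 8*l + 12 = (l - 6)*(l - 2)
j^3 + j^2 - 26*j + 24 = (j - 4)*(j - 1)*(j + 6)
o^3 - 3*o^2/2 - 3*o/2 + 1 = (o - 2)*(o - 1/2)*(o + 1)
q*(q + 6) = q^2 + 6*q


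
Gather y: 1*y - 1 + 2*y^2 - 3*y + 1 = 2*y^2 - 2*y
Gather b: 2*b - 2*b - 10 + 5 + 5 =0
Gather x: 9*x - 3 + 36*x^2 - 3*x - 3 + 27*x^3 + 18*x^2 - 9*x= 27*x^3 + 54*x^2 - 3*x - 6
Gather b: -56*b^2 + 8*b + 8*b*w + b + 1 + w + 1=-56*b^2 + b*(8*w + 9) + w + 2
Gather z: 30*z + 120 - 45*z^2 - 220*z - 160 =-45*z^2 - 190*z - 40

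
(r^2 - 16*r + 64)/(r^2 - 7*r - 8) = (r - 8)/(r + 1)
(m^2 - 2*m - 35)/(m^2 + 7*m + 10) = (m - 7)/(m + 2)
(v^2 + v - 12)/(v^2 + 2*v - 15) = (v + 4)/(v + 5)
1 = 1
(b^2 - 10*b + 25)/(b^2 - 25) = (b - 5)/(b + 5)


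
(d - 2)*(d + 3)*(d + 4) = d^3 + 5*d^2 - 2*d - 24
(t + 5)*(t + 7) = t^2 + 12*t + 35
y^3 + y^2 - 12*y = y*(y - 3)*(y + 4)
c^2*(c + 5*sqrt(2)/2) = c^3 + 5*sqrt(2)*c^2/2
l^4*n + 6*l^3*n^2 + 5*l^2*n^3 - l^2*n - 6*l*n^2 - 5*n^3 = (l - 1)*(l + n)*(l + 5*n)*(l*n + n)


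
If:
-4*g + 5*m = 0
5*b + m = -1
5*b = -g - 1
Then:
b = -1/5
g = 0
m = 0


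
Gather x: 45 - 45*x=45 - 45*x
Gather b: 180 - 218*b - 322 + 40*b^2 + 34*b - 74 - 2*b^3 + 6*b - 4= -2*b^3 + 40*b^2 - 178*b - 220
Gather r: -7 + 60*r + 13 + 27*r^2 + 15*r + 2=27*r^2 + 75*r + 8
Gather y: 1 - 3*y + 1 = 2 - 3*y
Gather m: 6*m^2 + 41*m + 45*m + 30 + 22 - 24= 6*m^2 + 86*m + 28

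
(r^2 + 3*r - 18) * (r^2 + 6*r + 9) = r^4 + 9*r^3 + 9*r^2 - 81*r - 162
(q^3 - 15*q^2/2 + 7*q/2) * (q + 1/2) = q^4 - 7*q^3 - q^2/4 + 7*q/4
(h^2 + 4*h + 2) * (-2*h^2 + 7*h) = -2*h^4 - h^3 + 24*h^2 + 14*h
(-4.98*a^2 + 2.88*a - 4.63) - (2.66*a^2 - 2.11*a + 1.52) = -7.64*a^2 + 4.99*a - 6.15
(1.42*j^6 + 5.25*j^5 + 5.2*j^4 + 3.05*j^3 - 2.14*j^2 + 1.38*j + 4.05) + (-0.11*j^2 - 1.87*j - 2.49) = 1.42*j^6 + 5.25*j^5 + 5.2*j^4 + 3.05*j^3 - 2.25*j^2 - 0.49*j + 1.56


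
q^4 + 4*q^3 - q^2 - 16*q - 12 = (q - 2)*(q + 1)*(q + 2)*(q + 3)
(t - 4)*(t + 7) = t^2 + 3*t - 28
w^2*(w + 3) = w^3 + 3*w^2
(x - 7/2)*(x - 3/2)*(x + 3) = x^3 - 2*x^2 - 39*x/4 + 63/4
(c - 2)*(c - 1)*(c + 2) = c^3 - c^2 - 4*c + 4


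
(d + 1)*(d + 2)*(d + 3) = d^3 + 6*d^2 + 11*d + 6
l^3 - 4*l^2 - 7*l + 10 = (l - 5)*(l - 1)*(l + 2)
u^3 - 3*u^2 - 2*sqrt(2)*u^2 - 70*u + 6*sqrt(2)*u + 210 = (u - 3)*(u - 7*sqrt(2))*(u + 5*sqrt(2))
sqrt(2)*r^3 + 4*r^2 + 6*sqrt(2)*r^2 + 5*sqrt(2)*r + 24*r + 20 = (r + 5)*(r + 2*sqrt(2))*(sqrt(2)*r + sqrt(2))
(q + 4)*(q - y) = q^2 - q*y + 4*q - 4*y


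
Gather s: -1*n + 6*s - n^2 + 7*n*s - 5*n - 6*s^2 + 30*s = -n^2 - 6*n - 6*s^2 + s*(7*n + 36)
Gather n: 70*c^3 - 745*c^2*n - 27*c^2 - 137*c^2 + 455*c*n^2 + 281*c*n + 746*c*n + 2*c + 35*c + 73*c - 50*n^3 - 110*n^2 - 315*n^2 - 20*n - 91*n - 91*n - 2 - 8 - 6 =70*c^3 - 164*c^2 + 110*c - 50*n^3 + n^2*(455*c - 425) + n*(-745*c^2 + 1027*c - 202) - 16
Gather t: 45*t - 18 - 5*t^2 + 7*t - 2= -5*t^2 + 52*t - 20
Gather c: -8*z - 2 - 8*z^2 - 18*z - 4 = -8*z^2 - 26*z - 6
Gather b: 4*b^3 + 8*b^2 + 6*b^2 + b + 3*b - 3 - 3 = 4*b^3 + 14*b^2 + 4*b - 6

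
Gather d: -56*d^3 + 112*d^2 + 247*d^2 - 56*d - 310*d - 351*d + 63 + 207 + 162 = -56*d^3 + 359*d^2 - 717*d + 432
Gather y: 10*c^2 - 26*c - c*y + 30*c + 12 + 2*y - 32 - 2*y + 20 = 10*c^2 - c*y + 4*c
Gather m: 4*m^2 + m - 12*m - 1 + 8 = 4*m^2 - 11*m + 7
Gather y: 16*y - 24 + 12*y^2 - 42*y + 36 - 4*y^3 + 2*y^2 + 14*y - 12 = -4*y^3 + 14*y^2 - 12*y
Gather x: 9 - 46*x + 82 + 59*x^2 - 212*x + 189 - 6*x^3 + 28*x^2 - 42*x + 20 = -6*x^3 + 87*x^2 - 300*x + 300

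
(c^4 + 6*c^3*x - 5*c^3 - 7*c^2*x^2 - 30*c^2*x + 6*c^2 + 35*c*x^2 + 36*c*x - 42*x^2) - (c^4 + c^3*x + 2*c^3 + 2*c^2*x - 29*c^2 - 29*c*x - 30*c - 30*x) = 5*c^3*x - 7*c^3 - 7*c^2*x^2 - 32*c^2*x + 35*c^2 + 35*c*x^2 + 65*c*x + 30*c - 42*x^2 + 30*x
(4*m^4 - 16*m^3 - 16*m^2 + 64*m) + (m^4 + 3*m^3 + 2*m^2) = 5*m^4 - 13*m^3 - 14*m^2 + 64*m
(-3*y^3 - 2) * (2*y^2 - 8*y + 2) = -6*y^5 + 24*y^4 - 6*y^3 - 4*y^2 + 16*y - 4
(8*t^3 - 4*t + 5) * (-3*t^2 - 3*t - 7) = -24*t^5 - 24*t^4 - 44*t^3 - 3*t^2 + 13*t - 35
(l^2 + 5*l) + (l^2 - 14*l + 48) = 2*l^2 - 9*l + 48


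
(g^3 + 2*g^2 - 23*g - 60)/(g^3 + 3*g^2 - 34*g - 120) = (g^2 - 2*g - 15)/(g^2 - g - 30)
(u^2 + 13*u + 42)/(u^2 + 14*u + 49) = (u + 6)/(u + 7)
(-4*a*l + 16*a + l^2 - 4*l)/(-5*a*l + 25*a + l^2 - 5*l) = (4*a*l - 16*a - l^2 + 4*l)/(5*a*l - 25*a - l^2 + 5*l)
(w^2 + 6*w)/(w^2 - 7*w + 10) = w*(w + 6)/(w^2 - 7*w + 10)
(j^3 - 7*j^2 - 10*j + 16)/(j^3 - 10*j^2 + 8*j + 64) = (j - 1)/(j - 4)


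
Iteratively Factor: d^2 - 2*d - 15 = (d + 3)*(d - 5)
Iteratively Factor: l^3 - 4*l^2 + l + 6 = (l + 1)*(l^2 - 5*l + 6) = (l - 2)*(l + 1)*(l - 3)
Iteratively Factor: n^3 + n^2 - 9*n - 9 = (n - 3)*(n^2 + 4*n + 3) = (n - 3)*(n + 1)*(n + 3)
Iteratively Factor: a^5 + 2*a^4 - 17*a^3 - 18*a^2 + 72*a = (a)*(a^4 + 2*a^3 - 17*a^2 - 18*a + 72) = a*(a + 3)*(a^3 - a^2 - 14*a + 24) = a*(a + 3)*(a + 4)*(a^2 - 5*a + 6) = a*(a - 2)*(a + 3)*(a + 4)*(a - 3)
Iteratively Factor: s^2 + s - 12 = (s - 3)*(s + 4)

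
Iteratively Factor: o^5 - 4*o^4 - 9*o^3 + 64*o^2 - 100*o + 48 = (o - 3)*(o^4 - o^3 - 12*o^2 + 28*o - 16) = (o - 3)*(o + 4)*(o^3 - 5*o^2 + 8*o - 4) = (o - 3)*(o - 2)*(o + 4)*(o^2 - 3*o + 2) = (o - 3)*(o - 2)*(o - 1)*(o + 4)*(o - 2)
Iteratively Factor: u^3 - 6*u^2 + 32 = (u - 4)*(u^2 - 2*u - 8) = (u - 4)^2*(u + 2)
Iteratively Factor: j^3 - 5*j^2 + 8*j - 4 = (j - 1)*(j^2 - 4*j + 4) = (j - 2)*(j - 1)*(j - 2)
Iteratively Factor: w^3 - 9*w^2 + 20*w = (w)*(w^2 - 9*w + 20) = w*(w - 4)*(w - 5)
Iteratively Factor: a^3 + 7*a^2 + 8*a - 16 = (a + 4)*(a^2 + 3*a - 4) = (a + 4)^2*(a - 1)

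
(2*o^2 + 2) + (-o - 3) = 2*o^2 - o - 1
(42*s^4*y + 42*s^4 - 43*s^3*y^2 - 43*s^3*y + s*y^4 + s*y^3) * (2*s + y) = 84*s^5*y + 84*s^5 - 44*s^4*y^2 - 44*s^4*y - 43*s^3*y^3 - 43*s^3*y^2 + 2*s^2*y^4 + 2*s^2*y^3 + s*y^5 + s*y^4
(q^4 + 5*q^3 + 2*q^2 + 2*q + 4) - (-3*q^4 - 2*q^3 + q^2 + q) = 4*q^4 + 7*q^3 + q^2 + q + 4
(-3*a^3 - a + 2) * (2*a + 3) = -6*a^4 - 9*a^3 - 2*a^2 + a + 6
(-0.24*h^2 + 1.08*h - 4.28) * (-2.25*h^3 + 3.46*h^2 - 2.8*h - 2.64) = 0.54*h^5 - 3.2604*h^4 + 14.0388*h^3 - 17.1992*h^2 + 9.1328*h + 11.2992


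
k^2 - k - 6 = (k - 3)*(k + 2)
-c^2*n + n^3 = n*(-c + n)*(c + n)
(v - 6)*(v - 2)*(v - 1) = v^3 - 9*v^2 + 20*v - 12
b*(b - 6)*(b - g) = b^3 - b^2*g - 6*b^2 + 6*b*g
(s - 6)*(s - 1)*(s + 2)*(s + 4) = s^4 - s^3 - 28*s^2 - 20*s + 48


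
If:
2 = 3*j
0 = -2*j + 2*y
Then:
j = 2/3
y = 2/3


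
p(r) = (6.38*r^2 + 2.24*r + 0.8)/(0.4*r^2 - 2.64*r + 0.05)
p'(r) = (2.64 - 0.8*r)*(6.38*r^2 + 2.24*r + 0.8)/(0.4*r^2 - 2.64*r + 0.05)^2 + (12.76*r + 2.24)/(0.4*r^2 - 2.64*r + 0.05)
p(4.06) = -28.24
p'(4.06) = -17.48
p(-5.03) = 6.44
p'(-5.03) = -0.81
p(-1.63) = 2.60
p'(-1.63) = -1.53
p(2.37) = -10.59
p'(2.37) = -6.21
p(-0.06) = 3.28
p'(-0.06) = 49.06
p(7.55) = 130.66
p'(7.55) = -118.42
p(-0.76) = 1.22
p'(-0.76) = -1.53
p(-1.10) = 1.76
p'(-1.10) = -1.63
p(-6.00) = 7.17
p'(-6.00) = -0.69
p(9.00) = 61.88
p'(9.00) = -19.00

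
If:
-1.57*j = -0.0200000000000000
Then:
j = 0.01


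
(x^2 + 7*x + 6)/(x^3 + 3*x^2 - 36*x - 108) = (x + 1)/(x^2 - 3*x - 18)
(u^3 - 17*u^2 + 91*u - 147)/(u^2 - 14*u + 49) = u - 3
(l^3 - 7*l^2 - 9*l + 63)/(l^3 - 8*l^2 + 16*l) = (l^3 - 7*l^2 - 9*l + 63)/(l*(l^2 - 8*l + 16))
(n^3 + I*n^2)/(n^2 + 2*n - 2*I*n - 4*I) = n^2*(n + I)/(n^2 + 2*n*(1 - I) - 4*I)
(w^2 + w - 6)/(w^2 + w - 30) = (w^2 + w - 6)/(w^2 + w - 30)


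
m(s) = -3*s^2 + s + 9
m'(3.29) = -18.74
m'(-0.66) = 4.96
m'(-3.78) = 23.68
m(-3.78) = -37.65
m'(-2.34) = 15.04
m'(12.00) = -71.00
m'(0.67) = -3.02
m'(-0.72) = 5.32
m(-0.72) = 6.72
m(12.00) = -411.00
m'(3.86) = -22.16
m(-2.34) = -9.77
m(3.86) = -31.84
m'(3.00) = -17.00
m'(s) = 1 - 6*s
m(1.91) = -0.03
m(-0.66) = 7.03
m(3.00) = -15.00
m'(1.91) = -10.46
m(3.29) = -20.18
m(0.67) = 8.32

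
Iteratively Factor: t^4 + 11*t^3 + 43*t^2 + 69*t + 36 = (t + 1)*(t^3 + 10*t^2 + 33*t + 36) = (t + 1)*(t + 3)*(t^2 + 7*t + 12) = (t + 1)*(t + 3)*(t + 4)*(t + 3)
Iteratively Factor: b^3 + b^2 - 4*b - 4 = (b + 2)*(b^2 - b - 2) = (b + 1)*(b + 2)*(b - 2)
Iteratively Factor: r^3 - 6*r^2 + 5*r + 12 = (r - 3)*(r^2 - 3*r - 4) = (r - 4)*(r - 3)*(r + 1)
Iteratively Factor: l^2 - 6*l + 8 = (l - 2)*(l - 4)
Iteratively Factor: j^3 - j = (j + 1)*(j^2 - j) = (j - 1)*(j + 1)*(j)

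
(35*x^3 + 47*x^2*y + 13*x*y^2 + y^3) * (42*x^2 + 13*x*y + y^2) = 1470*x^5 + 2429*x^4*y + 1192*x^3*y^2 + 258*x^2*y^3 + 26*x*y^4 + y^5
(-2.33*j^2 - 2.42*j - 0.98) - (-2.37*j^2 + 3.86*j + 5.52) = 0.04*j^2 - 6.28*j - 6.5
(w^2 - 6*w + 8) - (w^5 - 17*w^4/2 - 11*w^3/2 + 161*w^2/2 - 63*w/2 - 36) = -w^5 + 17*w^4/2 + 11*w^3/2 - 159*w^2/2 + 51*w/2 + 44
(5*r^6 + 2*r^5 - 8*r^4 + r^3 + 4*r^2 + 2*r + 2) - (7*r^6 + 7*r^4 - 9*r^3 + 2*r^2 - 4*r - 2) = -2*r^6 + 2*r^5 - 15*r^4 + 10*r^3 + 2*r^2 + 6*r + 4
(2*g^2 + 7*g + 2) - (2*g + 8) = 2*g^2 + 5*g - 6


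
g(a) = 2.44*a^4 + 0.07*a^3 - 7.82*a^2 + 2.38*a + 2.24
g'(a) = 9.76*a^3 + 0.21*a^2 - 15.64*a + 2.38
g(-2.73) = 71.57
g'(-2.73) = -151.94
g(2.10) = 20.85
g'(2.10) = 60.85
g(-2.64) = 58.69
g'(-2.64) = -134.45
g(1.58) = 1.96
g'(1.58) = 16.69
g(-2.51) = 42.74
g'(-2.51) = -111.38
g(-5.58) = 2098.83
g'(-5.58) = -1599.52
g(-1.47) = -6.99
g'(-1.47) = -5.18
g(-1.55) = -6.41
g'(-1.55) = -9.22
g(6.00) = 2912.36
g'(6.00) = 2024.26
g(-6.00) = 2853.56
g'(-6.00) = -2004.38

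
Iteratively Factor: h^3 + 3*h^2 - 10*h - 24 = (h + 4)*(h^2 - h - 6) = (h - 3)*(h + 4)*(h + 2)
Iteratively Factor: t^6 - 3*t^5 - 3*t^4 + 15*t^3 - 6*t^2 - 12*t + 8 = (t + 2)*(t^5 - 5*t^4 + 7*t^3 + t^2 - 8*t + 4) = (t - 1)*(t + 2)*(t^4 - 4*t^3 + 3*t^2 + 4*t - 4) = (t - 2)*(t - 1)*(t + 2)*(t^3 - 2*t^2 - t + 2) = (t - 2)^2*(t - 1)*(t + 2)*(t^2 - 1) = (t - 2)^2*(t - 1)^2*(t + 2)*(t + 1)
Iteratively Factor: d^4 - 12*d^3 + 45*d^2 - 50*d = (d - 5)*(d^3 - 7*d^2 + 10*d) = (d - 5)^2*(d^2 - 2*d) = (d - 5)^2*(d - 2)*(d)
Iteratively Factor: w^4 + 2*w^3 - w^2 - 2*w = (w)*(w^3 + 2*w^2 - w - 2) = w*(w + 2)*(w^2 - 1) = w*(w + 1)*(w + 2)*(w - 1)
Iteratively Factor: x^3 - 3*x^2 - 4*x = (x + 1)*(x^2 - 4*x) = x*(x + 1)*(x - 4)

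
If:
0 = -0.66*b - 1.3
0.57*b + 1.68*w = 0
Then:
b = -1.97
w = 0.67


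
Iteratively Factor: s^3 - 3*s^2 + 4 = (s + 1)*(s^2 - 4*s + 4) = (s - 2)*(s + 1)*(s - 2)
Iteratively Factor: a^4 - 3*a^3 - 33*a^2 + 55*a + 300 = (a - 5)*(a^3 + 2*a^2 - 23*a - 60) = (a - 5)^2*(a^2 + 7*a + 12) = (a - 5)^2*(a + 3)*(a + 4)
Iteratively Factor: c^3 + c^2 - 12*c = (c + 4)*(c^2 - 3*c) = (c - 3)*(c + 4)*(c)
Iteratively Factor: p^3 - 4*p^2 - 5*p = (p)*(p^2 - 4*p - 5) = p*(p - 5)*(p + 1)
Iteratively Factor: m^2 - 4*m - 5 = (m + 1)*(m - 5)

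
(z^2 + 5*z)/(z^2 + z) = (z + 5)/(z + 1)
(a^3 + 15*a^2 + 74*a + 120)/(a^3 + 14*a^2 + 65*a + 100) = (a + 6)/(a + 5)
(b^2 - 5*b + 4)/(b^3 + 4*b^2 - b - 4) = (b - 4)/(b^2 + 5*b + 4)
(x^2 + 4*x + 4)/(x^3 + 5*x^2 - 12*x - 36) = (x + 2)/(x^2 + 3*x - 18)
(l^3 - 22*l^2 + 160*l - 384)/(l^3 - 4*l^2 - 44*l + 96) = (l^2 - 14*l + 48)/(l^2 + 4*l - 12)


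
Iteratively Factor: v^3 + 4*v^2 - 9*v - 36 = (v + 4)*(v^2 - 9) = (v - 3)*(v + 4)*(v + 3)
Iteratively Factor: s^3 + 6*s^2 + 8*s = (s)*(s^2 + 6*s + 8) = s*(s + 4)*(s + 2)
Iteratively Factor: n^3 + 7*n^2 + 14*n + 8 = (n + 4)*(n^2 + 3*n + 2) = (n + 1)*(n + 4)*(n + 2)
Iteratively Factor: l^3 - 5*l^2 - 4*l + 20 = (l - 5)*(l^2 - 4) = (l - 5)*(l - 2)*(l + 2)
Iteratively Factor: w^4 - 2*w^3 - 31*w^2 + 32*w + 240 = (w - 4)*(w^3 + 2*w^2 - 23*w - 60) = (w - 5)*(w - 4)*(w^2 + 7*w + 12) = (w - 5)*(w - 4)*(w + 3)*(w + 4)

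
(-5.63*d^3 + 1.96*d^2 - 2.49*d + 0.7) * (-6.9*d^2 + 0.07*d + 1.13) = 38.847*d^5 - 13.9181*d^4 + 10.9563*d^3 - 2.7895*d^2 - 2.7647*d + 0.791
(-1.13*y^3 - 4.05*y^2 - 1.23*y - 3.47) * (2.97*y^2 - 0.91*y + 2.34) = -3.3561*y^5 - 11.0002*y^4 - 2.6118*y^3 - 18.6636*y^2 + 0.279500000000001*y - 8.1198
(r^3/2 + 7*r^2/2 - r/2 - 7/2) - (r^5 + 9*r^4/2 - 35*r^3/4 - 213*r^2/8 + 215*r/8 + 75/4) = -r^5 - 9*r^4/2 + 37*r^3/4 + 241*r^2/8 - 219*r/8 - 89/4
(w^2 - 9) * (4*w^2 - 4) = 4*w^4 - 40*w^2 + 36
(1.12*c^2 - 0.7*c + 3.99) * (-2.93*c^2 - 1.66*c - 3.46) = -3.2816*c^4 + 0.1918*c^3 - 14.4039*c^2 - 4.2014*c - 13.8054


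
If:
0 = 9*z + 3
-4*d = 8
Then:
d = -2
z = -1/3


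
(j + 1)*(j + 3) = j^2 + 4*j + 3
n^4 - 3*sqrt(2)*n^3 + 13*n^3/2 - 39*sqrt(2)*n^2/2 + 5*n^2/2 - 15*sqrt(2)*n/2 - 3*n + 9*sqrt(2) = (n - 1/2)*(n + 1)*(n + 6)*(n - 3*sqrt(2))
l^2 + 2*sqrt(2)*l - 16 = (l - 2*sqrt(2))*(l + 4*sqrt(2))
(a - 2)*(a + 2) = a^2 - 4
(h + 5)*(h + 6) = h^2 + 11*h + 30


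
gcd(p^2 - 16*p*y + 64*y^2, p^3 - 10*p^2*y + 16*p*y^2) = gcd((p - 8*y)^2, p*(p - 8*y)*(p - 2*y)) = -p + 8*y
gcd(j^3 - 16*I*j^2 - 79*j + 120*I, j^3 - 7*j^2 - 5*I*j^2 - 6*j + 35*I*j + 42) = j - 3*I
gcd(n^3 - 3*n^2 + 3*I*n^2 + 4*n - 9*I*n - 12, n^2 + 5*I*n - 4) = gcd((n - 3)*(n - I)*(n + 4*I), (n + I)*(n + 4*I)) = n + 4*I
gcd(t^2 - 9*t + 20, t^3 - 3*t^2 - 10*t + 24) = t - 4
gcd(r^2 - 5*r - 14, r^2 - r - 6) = r + 2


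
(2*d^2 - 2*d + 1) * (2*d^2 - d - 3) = 4*d^4 - 6*d^3 - 2*d^2 + 5*d - 3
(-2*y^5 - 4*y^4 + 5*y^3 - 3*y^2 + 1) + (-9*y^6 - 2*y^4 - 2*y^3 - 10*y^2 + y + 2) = -9*y^6 - 2*y^5 - 6*y^4 + 3*y^3 - 13*y^2 + y + 3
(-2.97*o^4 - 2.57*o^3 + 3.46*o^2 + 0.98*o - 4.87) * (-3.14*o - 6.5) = 9.3258*o^5 + 27.3748*o^4 + 5.8406*o^3 - 25.5672*o^2 + 8.9218*o + 31.655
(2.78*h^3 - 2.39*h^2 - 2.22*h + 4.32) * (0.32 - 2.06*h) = -5.7268*h^4 + 5.813*h^3 + 3.8084*h^2 - 9.6096*h + 1.3824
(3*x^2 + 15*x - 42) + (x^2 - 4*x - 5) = 4*x^2 + 11*x - 47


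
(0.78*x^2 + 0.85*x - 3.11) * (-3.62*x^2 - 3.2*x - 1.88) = -2.8236*x^4 - 5.573*x^3 + 7.0718*x^2 + 8.354*x + 5.8468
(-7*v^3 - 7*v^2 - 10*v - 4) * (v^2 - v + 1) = -7*v^5 - 10*v^3 - v^2 - 6*v - 4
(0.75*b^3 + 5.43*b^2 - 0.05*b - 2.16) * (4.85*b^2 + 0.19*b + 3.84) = 3.6375*b^5 + 26.478*b^4 + 3.6692*b^3 + 10.3657*b^2 - 0.6024*b - 8.2944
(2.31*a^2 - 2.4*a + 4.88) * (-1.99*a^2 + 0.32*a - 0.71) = -4.5969*a^4 + 5.5152*a^3 - 12.1193*a^2 + 3.2656*a - 3.4648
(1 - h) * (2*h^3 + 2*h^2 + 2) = -2*h^4 + 2*h^2 - 2*h + 2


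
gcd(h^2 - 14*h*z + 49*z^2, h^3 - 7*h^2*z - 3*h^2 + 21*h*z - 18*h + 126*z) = -h + 7*z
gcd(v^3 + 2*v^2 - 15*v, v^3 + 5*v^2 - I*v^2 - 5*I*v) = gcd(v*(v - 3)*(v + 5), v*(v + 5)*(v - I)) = v^2 + 5*v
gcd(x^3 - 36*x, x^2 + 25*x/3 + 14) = x + 6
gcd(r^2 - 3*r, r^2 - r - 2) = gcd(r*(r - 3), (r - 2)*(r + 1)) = 1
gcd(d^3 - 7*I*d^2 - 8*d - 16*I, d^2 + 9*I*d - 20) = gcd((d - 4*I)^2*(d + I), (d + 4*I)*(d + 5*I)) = 1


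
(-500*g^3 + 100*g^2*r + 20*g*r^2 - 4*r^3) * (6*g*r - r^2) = -3000*g^4*r + 1100*g^3*r^2 + 20*g^2*r^3 - 44*g*r^4 + 4*r^5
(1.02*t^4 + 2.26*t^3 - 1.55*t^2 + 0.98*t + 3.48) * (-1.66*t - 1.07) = -1.6932*t^5 - 4.843*t^4 + 0.1548*t^3 + 0.0317000000000003*t^2 - 6.8254*t - 3.7236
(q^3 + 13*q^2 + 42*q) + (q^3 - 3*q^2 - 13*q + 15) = 2*q^3 + 10*q^2 + 29*q + 15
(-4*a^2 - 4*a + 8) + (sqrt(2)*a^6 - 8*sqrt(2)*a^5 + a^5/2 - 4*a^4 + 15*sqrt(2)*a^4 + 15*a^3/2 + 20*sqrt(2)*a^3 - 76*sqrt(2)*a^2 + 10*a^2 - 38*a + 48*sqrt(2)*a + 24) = sqrt(2)*a^6 - 8*sqrt(2)*a^5 + a^5/2 - 4*a^4 + 15*sqrt(2)*a^4 + 15*a^3/2 + 20*sqrt(2)*a^3 - 76*sqrt(2)*a^2 + 6*a^2 - 42*a + 48*sqrt(2)*a + 32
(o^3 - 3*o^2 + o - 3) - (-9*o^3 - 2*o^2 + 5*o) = 10*o^3 - o^2 - 4*o - 3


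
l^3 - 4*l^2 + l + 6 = (l - 3)*(l - 2)*(l + 1)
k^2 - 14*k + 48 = (k - 8)*(k - 6)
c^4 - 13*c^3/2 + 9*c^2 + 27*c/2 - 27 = (c - 3)^2*(c - 2)*(c + 3/2)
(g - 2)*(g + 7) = g^2 + 5*g - 14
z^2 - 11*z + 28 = (z - 7)*(z - 4)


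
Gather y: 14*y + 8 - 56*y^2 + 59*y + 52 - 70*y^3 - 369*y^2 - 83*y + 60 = -70*y^3 - 425*y^2 - 10*y + 120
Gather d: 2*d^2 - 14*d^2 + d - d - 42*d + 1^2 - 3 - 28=-12*d^2 - 42*d - 30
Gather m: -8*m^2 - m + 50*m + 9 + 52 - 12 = -8*m^2 + 49*m + 49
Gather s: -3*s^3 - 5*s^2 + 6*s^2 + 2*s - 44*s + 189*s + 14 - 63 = -3*s^3 + s^2 + 147*s - 49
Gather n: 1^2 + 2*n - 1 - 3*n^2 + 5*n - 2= -3*n^2 + 7*n - 2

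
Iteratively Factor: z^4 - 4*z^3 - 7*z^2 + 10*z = (z - 1)*(z^3 - 3*z^2 - 10*z) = z*(z - 1)*(z^2 - 3*z - 10) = z*(z - 1)*(z + 2)*(z - 5)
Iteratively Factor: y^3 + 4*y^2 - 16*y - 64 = (y + 4)*(y^2 - 16) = (y + 4)^2*(y - 4)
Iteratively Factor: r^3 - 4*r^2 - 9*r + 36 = (r - 3)*(r^2 - r - 12) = (r - 4)*(r - 3)*(r + 3)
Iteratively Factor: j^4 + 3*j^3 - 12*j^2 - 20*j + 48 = (j + 3)*(j^3 - 12*j + 16) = (j - 2)*(j + 3)*(j^2 + 2*j - 8) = (j - 2)*(j + 3)*(j + 4)*(j - 2)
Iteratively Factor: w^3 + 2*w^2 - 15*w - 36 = (w + 3)*(w^2 - w - 12) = (w + 3)^2*(w - 4)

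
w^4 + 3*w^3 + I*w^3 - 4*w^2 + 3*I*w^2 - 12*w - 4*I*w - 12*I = (w - 2)*(w + 2)*(w + 3)*(w + I)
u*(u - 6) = u^2 - 6*u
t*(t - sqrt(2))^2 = t^3 - 2*sqrt(2)*t^2 + 2*t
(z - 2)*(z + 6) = z^2 + 4*z - 12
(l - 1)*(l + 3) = l^2 + 2*l - 3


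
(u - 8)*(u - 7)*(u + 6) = u^3 - 9*u^2 - 34*u + 336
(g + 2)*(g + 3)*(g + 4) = g^3 + 9*g^2 + 26*g + 24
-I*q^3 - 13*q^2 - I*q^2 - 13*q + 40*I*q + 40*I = (q - 8*I)*(q - 5*I)*(-I*q - I)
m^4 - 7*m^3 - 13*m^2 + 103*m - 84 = (m - 7)*(m - 3)*(m - 1)*(m + 4)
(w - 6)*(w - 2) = w^2 - 8*w + 12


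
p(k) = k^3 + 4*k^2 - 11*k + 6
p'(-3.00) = -8.00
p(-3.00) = 48.00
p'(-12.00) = 325.00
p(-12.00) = -1014.00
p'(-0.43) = -13.89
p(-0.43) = 11.39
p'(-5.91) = 46.50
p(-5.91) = 4.30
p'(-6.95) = 78.31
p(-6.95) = -60.04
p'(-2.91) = -8.88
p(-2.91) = 47.24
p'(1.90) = 15.03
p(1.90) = 6.40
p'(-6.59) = 66.56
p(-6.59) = -33.99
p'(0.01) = -10.92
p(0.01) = 5.89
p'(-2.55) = -11.89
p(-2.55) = 43.48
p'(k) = 3*k^2 + 8*k - 11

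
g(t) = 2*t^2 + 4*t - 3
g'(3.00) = 16.00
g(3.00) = 27.00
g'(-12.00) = -44.00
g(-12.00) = 237.00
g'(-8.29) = -29.16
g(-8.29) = 101.29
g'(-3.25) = -9.00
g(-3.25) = 5.12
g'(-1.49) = -1.96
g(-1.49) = -4.52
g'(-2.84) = -7.36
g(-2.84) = 1.77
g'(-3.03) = -8.12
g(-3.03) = 3.24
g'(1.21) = 8.84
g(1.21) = 4.77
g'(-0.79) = 0.84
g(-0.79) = -4.91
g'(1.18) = 8.72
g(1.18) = 4.50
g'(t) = 4*t + 4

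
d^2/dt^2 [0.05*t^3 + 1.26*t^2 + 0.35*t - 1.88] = 0.3*t + 2.52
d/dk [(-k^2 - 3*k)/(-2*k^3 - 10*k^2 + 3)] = (-2*k^2*(k + 3)*(3*k + 10) + (2*k + 3)*(2*k^3 + 10*k^2 - 3))/(2*k^3 + 10*k^2 - 3)^2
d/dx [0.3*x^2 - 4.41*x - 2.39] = 0.6*x - 4.41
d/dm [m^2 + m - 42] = 2*m + 1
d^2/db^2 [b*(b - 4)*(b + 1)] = 6*b - 6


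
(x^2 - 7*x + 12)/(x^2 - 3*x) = (x - 4)/x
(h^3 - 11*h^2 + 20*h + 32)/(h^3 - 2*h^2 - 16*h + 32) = (h^2 - 7*h - 8)/(h^2 + 2*h - 8)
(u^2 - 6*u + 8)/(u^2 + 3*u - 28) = (u - 2)/(u + 7)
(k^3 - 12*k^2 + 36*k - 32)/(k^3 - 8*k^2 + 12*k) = (k^2 - 10*k + 16)/(k*(k - 6))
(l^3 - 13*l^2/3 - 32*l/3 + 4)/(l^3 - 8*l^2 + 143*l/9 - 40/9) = 3*(l^2 - 4*l - 12)/(3*l^2 - 23*l + 40)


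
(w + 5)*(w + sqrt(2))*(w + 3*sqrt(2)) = w^3 + 5*w^2 + 4*sqrt(2)*w^2 + 6*w + 20*sqrt(2)*w + 30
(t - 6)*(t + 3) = t^2 - 3*t - 18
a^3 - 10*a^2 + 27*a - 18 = (a - 6)*(a - 3)*(a - 1)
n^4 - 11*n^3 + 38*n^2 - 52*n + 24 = (n - 6)*(n - 2)^2*(n - 1)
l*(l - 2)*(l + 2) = l^3 - 4*l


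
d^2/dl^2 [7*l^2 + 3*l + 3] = 14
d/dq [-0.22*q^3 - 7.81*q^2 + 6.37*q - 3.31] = -0.66*q^2 - 15.62*q + 6.37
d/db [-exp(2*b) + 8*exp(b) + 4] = 2*(4 - exp(b))*exp(b)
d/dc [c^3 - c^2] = c*(3*c - 2)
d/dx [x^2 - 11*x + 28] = 2*x - 11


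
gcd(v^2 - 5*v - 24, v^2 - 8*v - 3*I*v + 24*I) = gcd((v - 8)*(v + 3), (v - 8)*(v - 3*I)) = v - 8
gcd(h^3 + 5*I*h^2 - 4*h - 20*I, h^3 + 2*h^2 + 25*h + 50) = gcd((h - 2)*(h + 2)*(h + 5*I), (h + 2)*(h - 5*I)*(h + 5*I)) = h^2 + h*(2 + 5*I) + 10*I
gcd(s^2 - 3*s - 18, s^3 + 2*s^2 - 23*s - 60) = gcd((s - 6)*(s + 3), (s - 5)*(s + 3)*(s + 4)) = s + 3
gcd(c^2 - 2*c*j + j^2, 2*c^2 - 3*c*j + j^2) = c - j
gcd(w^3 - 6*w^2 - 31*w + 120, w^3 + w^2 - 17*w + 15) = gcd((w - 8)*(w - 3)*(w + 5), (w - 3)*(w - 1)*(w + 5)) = w^2 + 2*w - 15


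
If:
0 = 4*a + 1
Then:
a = -1/4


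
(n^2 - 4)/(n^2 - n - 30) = (4 - n^2)/(-n^2 + n + 30)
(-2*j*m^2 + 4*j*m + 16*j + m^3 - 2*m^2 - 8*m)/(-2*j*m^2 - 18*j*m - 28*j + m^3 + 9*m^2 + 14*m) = (m - 4)/(m + 7)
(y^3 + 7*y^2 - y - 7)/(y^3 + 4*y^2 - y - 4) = (y + 7)/(y + 4)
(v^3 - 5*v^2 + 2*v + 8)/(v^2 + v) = v - 6 + 8/v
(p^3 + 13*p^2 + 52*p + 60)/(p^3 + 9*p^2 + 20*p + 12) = (p + 5)/(p + 1)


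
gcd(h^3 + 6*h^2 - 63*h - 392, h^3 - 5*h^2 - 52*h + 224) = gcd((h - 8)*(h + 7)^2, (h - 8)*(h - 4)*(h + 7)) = h^2 - h - 56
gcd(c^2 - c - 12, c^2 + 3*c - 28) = c - 4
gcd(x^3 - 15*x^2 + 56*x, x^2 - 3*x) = x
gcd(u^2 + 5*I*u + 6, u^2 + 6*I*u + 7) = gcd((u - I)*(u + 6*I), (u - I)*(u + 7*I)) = u - I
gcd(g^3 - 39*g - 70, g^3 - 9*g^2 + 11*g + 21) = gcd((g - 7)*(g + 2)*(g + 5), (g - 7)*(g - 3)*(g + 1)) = g - 7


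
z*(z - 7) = z^2 - 7*z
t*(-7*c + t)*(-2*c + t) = 14*c^2*t - 9*c*t^2 + t^3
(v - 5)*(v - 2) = v^2 - 7*v + 10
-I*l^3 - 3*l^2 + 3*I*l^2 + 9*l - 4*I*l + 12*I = (l - 3)*(l - 4*I)*(-I*l + 1)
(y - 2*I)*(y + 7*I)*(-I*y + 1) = -I*y^3 + 6*y^2 - 9*I*y + 14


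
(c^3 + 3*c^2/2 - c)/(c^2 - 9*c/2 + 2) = c*(c + 2)/(c - 4)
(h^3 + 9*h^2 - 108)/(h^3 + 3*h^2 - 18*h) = (h + 6)/h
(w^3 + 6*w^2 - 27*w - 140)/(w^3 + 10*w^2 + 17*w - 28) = (w - 5)/(w - 1)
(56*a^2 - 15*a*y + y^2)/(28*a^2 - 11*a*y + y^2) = (-8*a + y)/(-4*a + y)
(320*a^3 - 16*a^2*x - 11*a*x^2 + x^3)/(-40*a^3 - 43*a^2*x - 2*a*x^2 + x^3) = (-8*a + x)/(a + x)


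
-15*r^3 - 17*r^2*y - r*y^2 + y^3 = (-5*r + y)*(r + y)*(3*r + y)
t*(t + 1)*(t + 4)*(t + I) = t^4 + 5*t^3 + I*t^3 + 4*t^2 + 5*I*t^2 + 4*I*t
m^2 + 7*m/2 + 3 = (m + 3/2)*(m + 2)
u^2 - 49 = (u - 7)*(u + 7)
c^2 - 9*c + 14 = (c - 7)*(c - 2)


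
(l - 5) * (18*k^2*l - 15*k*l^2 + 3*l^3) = 18*k^2*l^2 - 90*k^2*l - 15*k*l^3 + 75*k*l^2 + 3*l^4 - 15*l^3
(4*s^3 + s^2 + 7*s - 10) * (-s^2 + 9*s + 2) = -4*s^5 + 35*s^4 + 10*s^3 + 75*s^2 - 76*s - 20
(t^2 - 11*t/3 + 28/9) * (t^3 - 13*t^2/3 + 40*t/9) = t^5 - 8*t^4 + 211*t^3/9 - 268*t^2/9 + 1120*t/81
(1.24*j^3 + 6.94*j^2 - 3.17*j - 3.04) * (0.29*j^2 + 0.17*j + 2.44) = 0.3596*j^5 + 2.2234*j^4 + 3.2861*j^3 + 15.5131*j^2 - 8.2516*j - 7.4176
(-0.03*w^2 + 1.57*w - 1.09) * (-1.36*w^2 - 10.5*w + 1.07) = 0.0408*w^4 - 1.8202*w^3 - 15.0347*w^2 + 13.1249*w - 1.1663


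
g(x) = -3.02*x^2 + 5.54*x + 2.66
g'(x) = 5.54 - 6.04*x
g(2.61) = -3.45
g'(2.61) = -10.22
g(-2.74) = -35.19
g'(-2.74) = 22.09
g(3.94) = -22.39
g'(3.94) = -18.26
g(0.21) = 3.69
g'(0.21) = 4.27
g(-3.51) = -53.99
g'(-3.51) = 26.74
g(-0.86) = -4.34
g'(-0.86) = 10.73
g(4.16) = -26.56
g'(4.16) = -19.59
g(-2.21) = -24.33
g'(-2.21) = 18.89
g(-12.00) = -498.70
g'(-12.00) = 78.02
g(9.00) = -192.10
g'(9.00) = -48.82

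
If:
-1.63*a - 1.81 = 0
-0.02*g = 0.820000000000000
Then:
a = -1.11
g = -41.00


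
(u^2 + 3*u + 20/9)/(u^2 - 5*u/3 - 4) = (u + 5/3)/(u - 3)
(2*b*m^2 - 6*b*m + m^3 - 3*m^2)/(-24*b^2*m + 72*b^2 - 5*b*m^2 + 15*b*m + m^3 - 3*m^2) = m*(-2*b - m)/(24*b^2 + 5*b*m - m^2)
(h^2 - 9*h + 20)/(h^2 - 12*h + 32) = (h - 5)/(h - 8)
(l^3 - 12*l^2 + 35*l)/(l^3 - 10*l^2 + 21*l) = (l - 5)/(l - 3)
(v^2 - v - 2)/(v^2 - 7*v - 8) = (v - 2)/(v - 8)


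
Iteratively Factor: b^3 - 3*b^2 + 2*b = (b - 2)*(b^2 - b) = (b - 2)*(b - 1)*(b)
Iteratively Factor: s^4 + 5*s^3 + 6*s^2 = (s)*(s^3 + 5*s^2 + 6*s) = s*(s + 3)*(s^2 + 2*s) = s*(s + 2)*(s + 3)*(s)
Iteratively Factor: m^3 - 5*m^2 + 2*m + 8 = (m - 4)*(m^2 - m - 2) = (m - 4)*(m + 1)*(m - 2)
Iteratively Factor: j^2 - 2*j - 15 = (j - 5)*(j + 3)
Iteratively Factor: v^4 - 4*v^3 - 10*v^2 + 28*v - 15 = (v - 5)*(v^3 + v^2 - 5*v + 3) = (v - 5)*(v - 1)*(v^2 + 2*v - 3) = (v - 5)*(v - 1)*(v + 3)*(v - 1)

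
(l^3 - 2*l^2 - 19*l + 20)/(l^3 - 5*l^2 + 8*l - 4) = (l^2 - l - 20)/(l^2 - 4*l + 4)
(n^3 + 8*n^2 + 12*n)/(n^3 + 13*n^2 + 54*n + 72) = n*(n + 2)/(n^2 + 7*n + 12)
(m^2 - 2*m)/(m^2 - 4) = m/(m + 2)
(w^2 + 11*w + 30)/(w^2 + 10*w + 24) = (w + 5)/(w + 4)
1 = 1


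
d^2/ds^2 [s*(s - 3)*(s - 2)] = 6*s - 10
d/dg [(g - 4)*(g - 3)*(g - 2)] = 3*g^2 - 18*g + 26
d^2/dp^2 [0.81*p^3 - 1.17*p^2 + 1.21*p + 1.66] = 4.86*p - 2.34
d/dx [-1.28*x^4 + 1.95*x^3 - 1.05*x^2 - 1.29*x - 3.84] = -5.12*x^3 + 5.85*x^2 - 2.1*x - 1.29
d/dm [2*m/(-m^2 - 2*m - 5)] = 2*(m^2 - 5)/(m^4 + 4*m^3 + 14*m^2 + 20*m + 25)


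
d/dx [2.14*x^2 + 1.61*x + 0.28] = 4.28*x + 1.61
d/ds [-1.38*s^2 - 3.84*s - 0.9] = -2.76*s - 3.84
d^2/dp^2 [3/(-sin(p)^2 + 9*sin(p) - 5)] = 3*(4*sin(p)^4 - 27*sin(p)^3 + 55*sin(p)^2 + 99*sin(p) - 152)/(sin(p)^2 - 9*sin(p) + 5)^3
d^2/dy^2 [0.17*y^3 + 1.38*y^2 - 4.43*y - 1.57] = 1.02*y + 2.76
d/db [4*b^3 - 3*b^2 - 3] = 6*b*(2*b - 1)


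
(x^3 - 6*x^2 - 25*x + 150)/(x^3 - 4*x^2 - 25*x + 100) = (x - 6)/(x - 4)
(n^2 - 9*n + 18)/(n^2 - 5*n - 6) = (n - 3)/(n + 1)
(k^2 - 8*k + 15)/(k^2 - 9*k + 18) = (k - 5)/(k - 6)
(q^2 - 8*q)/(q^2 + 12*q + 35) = q*(q - 8)/(q^2 + 12*q + 35)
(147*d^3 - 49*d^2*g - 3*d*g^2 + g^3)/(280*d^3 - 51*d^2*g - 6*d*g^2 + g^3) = (21*d^2 - 10*d*g + g^2)/(40*d^2 - 13*d*g + g^2)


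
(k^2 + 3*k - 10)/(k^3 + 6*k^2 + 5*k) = (k - 2)/(k*(k + 1))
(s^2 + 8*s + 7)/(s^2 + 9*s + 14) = (s + 1)/(s + 2)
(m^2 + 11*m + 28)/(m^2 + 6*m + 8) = (m + 7)/(m + 2)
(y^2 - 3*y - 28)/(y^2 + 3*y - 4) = (y - 7)/(y - 1)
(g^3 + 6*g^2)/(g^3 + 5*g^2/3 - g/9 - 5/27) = 27*g^2*(g + 6)/(27*g^3 + 45*g^2 - 3*g - 5)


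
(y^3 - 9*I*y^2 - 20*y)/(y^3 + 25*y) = (y - 4*I)/(y + 5*I)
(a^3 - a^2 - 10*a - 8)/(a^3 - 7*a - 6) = (a - 4)/(a - 3)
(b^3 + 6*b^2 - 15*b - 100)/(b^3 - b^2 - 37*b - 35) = (b^2 + b - 20)/(b^2 - 6*b - 7)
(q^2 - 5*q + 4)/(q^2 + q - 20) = (q - 1)/(q + 5)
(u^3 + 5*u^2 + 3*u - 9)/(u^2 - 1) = (u^2 + 6*u + 9)/(u + 1)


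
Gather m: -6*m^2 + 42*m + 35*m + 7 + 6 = -6*m^2 + 77*m + 13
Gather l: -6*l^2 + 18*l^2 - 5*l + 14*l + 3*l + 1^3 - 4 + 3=12*l^2 + 12*l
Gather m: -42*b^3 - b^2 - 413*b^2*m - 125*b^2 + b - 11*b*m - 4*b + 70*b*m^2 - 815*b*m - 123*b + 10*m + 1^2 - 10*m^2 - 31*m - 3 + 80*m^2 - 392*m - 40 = -42*b^3 - 126*b^2 - 126*b + m^2*(70*b + 70) + m*(-413*b^2 - 826*b - 413) - 42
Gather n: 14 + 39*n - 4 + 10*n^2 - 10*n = 10*n^2 + 29*n + 10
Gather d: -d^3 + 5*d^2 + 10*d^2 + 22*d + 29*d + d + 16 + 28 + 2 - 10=-d^3 + 15*d^2 + 52*d + 36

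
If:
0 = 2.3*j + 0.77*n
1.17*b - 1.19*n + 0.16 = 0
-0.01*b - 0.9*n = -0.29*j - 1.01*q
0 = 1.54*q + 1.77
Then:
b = -1.31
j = 0.39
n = -1.15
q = -1.15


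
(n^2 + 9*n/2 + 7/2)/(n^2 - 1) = (n + 7/2)/(n - 1)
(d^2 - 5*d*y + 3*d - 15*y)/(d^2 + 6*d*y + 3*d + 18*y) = (d - 5*y)/(d + 6*y)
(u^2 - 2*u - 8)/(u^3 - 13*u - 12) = (u + 2)/(u^2 + 4*u + 3)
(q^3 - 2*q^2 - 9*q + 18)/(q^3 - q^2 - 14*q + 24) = (q + 3)/(q + 4)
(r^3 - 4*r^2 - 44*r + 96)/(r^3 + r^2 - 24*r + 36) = (r - 8)/(r - 3)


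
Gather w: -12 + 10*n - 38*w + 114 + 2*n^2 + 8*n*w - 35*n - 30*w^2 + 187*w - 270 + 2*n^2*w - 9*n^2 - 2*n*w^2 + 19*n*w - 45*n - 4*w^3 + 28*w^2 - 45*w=-7*n^2 - 70*n - 4*w^3 + w^2*(-2*n - 2) + w*(2*n^2 + 27*n + 104) - 168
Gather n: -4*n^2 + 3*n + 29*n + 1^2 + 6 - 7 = -4*n^2 + 32*n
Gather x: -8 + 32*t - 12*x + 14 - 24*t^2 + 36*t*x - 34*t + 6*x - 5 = -24*t^2 - 2*t + x*(36*t - 6) + 1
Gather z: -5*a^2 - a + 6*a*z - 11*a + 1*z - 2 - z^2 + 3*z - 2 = -5*a^2 - 12*a - z^2 + z*(6*a + 4) - 4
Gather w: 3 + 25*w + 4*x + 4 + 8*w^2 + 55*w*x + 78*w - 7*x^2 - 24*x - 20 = 8*w^2 + w*(55*x + 103) - 7*x^2 - 20*x - 13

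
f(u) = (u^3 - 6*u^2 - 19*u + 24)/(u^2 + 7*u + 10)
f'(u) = (-2*u - 7)*(u^3 - 6*u^2 - 19*u + 24)/(u^2 + 7*u + 10)^2 + (3*u^2 - 12*u - 19)/(u^2 + 7*u + 10) = (u^4 + 14*u^3 + 7*u^2 - 168*u - 358)/(u^4 + 14*u^3 + 69*u^2 + 140*u + 100)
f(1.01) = -0.02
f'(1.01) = -1.54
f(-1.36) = 15.55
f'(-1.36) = -27.34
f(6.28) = -0.90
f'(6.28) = 0.45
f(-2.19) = -49.32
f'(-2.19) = -282.59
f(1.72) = -0.85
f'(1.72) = -0.87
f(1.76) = -0.89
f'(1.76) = -0.85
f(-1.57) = 23.85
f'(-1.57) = -57.50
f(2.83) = -1.46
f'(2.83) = -0.28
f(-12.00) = -33.43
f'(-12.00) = -0.16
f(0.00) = 2.40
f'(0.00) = -3.58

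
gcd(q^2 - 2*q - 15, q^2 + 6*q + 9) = q + 3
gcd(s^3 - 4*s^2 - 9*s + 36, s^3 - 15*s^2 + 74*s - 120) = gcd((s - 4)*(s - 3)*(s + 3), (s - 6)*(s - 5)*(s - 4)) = s - 4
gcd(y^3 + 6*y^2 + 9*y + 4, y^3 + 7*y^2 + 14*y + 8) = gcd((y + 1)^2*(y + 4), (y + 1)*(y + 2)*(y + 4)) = y^2 + 5*y + 4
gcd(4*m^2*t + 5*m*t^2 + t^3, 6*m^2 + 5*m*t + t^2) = 1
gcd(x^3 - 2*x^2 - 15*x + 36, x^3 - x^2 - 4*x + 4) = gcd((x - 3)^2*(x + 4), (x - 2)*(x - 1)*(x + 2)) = 1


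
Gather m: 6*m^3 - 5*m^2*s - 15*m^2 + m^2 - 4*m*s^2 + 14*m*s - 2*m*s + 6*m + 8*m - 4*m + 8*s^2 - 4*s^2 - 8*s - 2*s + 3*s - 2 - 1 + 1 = 6*m^3 + m^2*(-5*s - 14) + m*(-4*s^2 + 12*s + 10) + 4*s^2 - 7*s - 2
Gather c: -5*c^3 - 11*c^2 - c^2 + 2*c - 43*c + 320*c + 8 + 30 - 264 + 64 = -5*c^3 - 12*c^2 + 279*c - 162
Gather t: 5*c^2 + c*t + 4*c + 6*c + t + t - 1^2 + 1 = 5*c^2 + 10*c + t*(c + 2)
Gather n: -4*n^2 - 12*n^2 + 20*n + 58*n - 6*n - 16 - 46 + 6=-16*n^2 + 72*n - 56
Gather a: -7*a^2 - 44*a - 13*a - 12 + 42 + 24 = -7*a^2 - 57*a + 54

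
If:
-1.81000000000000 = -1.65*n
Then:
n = 1.10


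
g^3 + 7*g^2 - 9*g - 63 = (g - 3)*(g + 3)*(g + 7)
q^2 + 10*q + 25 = (q + 5)^2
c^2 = c^2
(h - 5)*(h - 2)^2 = h^3 - 9*h^2 + 24*h - 20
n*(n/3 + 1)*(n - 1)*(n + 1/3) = n^4/3 + 7*n^3/9 - 7*n^2/9 - n/3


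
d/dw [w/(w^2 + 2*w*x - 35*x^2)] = (w^2 + 2*w*x - 2*w*(w + x) - 35*x^2)/(w^2 + 2*w*x - 35*x^2)^2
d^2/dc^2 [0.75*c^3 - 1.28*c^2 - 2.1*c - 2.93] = 4.5*c - 2.56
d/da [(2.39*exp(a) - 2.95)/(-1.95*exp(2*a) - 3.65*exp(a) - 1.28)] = (4.6605*exp(2*a) - 11.505*exp(a) - 13.8267)*exp(a)/(3.8025*exp(4*a) + 14.235*exp(3*a) + 18.3145*exp(2*a) + 9.344*exp(a) + 1.6384)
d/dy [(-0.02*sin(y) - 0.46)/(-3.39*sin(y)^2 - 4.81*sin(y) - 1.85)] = (-3.1188*sin(y) + 0.0339*cos(2*y) - 2.2095)*cos(y)/(3.39*sin(y)^2 + 4.81*sin(y) + 1.85)^2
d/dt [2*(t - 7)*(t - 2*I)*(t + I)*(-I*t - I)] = -8*I*t^3 + t^2*(-6 + 36*I) + t*(24 + 20*I) + 14 + 24*I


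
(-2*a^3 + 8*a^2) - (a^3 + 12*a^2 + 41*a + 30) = -3*a^3 - 4*a^2 - 41*a - 30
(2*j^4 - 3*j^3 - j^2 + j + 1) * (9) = 18*j^4 - 27*j^3 - 9*j^2 + 9*j + 9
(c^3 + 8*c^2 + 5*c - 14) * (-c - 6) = -c^4 - 14*c^3 - 53*c^2 - 16*c + 84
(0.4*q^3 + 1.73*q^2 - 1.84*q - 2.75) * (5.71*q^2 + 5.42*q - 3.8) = 2.284*q^5 + 12.0463*q^4 - 2.6498*q^3 - 32.2493*q^2 - 7.913*q + 10.45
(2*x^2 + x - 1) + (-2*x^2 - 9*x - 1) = -8*x - 2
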